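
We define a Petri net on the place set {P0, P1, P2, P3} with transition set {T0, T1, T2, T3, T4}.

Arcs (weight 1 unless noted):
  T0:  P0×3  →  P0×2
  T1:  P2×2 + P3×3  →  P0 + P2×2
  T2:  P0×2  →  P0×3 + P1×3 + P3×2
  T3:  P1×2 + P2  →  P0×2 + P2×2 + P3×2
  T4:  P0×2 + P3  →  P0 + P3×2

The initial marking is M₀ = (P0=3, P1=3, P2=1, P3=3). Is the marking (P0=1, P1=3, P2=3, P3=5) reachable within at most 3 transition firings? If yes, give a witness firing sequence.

depth 0: 1 marking
depth 1: 5 markings reached so far
depth 2: 14 markings reached so far
depth 3: 30 markings reached so far
target is not among the 30 markings reachable within 3 steps

NO — not reachable within 3 firings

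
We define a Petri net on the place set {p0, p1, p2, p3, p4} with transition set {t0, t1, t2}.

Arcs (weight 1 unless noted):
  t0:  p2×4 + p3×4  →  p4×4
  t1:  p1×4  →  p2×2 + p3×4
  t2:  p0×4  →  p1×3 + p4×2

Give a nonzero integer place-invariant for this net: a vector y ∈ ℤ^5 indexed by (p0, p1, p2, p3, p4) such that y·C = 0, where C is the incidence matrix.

y = (p0:3, p1:4, p2:-8, p3:8, p4:0)

Incidence matrix C (rows=places, cols=transitions):
       t0   t1   t2
   p0   0    0   -4
   p1   0   -4    3
   p2  -4    2    0
   p3  -4    4    0
   p4   4    0    2

Candidate y = [3, 4, -8, 8, 0]; check y·C column-wise:
  col t0: 3·0 + 4·0 + -8·-4 + 8·-4 + 0·4 = 0
  col t1: 3·0 + 4·-4 + -8·2 + 8·4 = 0
  col t2: 3·-4 + 4·3 + -8·0 + 8·0 + 0·2 = 0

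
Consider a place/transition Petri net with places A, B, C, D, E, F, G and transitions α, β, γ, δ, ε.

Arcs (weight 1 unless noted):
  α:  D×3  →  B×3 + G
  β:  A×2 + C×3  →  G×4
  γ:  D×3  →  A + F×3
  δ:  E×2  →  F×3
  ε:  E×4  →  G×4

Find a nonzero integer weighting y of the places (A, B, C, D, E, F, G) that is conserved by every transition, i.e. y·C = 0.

Incidence matrix C (rows=places, cols=transitions):
        α    β    γ    δ    ε
    A   0   -2    1    0    0
    B   3    0    0    0    0
    C   0   -3    0    0    0
    D  -3    0   -3    0    0
    E   0    0    0   -2   -4
    F   0    0    3    3    0
    G   1    4    0    0    4

Candidate y = [3, 1, -2, 1, 0, 0, 0]; check y·C column-wise:
  col α: 3·0 + 1·3 + -2·0 + 1·-3 + 0·1 = 0
  col β: 3·-2 + 1·0 + -2·-3 + 1·0 + 0·4 = 0
  col γ: 3·1 + 1·0 + -2·0 + 1·-3 + 0·3 = 0
  col δ: 3·0 + 1·0 + -2·0 + 1·0 + 0·-2 + 0·3 = 0
  col ε: 3·0 + 1·0 + -2·0 + 1·0 + 0·-4 + 0·4 = 0

y = (A:3, B:1, C:-2, D:1, E:0, F:0, G:0)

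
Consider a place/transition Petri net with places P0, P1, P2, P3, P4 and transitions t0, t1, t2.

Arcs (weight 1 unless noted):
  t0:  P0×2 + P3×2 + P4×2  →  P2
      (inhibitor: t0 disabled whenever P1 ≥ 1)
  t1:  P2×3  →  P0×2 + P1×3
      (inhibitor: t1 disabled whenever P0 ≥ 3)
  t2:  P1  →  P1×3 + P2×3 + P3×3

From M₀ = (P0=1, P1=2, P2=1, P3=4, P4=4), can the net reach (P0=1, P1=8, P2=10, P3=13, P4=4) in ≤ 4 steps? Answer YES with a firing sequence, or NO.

step 1: fire t2:  (P0=1, P1=2, P2=1, P3=4, P4=4) → (P0=1, P1=4, P2=4, P3=7, P4=4)
step 2: fire t2:  (P0=1, P1=4, P2=4, P3=7, P4=4) → (P0=1, P1=6, P2=7, P3=10, P4=4)
step 3: fire t2:  (P0=1, P1=6, P2=7, P3=10, P4=4) → (P0=1, P1=8, P2=10, P3=13, P4=4)

YES — reachable via ⟨t2, t2, t2⟩ (3 firings)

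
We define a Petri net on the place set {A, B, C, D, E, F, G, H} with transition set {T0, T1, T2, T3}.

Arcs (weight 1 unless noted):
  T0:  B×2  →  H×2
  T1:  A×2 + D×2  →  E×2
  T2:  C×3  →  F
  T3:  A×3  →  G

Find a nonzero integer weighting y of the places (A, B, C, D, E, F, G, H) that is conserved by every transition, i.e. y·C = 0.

Incidence matrix C (rows=places, cols=transitions):
       T0   T1   T2   T3
    A   0   -2    0   -3
    B  -2    0    0    0
    C   0    0   -3    0
    D   0   -2    0    0
    E   0    2    0    0
    F   0    0    1    0
    G   0    0    0    1
    H   2    0    0    0

Candidate y = [0, 0, 0, 1, 1, 0, 0, 0]; check y·C column-wise:
  col T0: 0·-2 + 1·0 + 1·0 + 0·2 = 0
  col T1: 0·-2 + 1·-2 + 1·2 = 0
  col T2: 0·-3 + 1·0 + 1·0 + 0·1 = 0
  col T3: 0·-3 + 1·0 + 1·0 + 0·1 = 0

y = (A:0, B:0, C:0, D:1, E:1, F:0, G:0, H:0)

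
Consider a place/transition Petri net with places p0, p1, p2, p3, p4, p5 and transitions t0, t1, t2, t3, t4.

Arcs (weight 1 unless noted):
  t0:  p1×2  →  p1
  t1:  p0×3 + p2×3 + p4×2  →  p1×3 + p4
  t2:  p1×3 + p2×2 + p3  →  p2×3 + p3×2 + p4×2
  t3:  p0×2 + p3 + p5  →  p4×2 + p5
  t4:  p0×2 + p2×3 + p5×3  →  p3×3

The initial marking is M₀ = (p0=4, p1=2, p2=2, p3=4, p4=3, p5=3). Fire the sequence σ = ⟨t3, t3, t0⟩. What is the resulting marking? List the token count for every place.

(p0=0, p1=1, p2=2, p3=2, p4=7, p5=3)

step 1: fire t3:  (p0=4, p1=2, p2=2, p3=4, p4=3, p5=3) → (p0=2, p1=2, p2=2, p3=3, p4=5, p5=3)
step 2: fire t3:  (p0=2, p1=2, p2=2, p3=3, p4=5, p5=3) → (p0=0, p1=2, p2=2, p3=2, p4=7, p5=3)
step 3: fire t0:  (p0=0, p1=2, p2=2, p3=2, p4=7, p5=3) → (p0=0, p1=1, p2=2, p3=2, p4=7, p5=3)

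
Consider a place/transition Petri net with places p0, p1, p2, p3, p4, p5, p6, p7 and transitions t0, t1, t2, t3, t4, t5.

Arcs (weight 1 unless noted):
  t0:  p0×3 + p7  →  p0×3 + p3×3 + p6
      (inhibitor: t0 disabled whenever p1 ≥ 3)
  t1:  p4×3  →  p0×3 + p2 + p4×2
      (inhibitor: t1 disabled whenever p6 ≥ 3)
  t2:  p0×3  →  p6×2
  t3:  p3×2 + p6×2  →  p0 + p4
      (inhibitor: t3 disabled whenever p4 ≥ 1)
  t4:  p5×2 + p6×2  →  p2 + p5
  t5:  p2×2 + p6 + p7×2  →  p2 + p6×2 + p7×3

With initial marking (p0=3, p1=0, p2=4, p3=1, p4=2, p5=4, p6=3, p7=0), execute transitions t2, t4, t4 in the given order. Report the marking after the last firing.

step 1: fire t2:  (p0=3, p1=0, p2=4, p3=1, p4=2, p5=4, p6=3, p7=0) → (p0=0, p1=0, p2=4, p3=1, p4=2, p5=4, p6=5, p7=0)
step 2: fire t4:  (p0=0, p1=0, p2=4, p3=1, p4=2, p5=4, p6=5, p7=0) → (p0=0, p1=0, p2=5, p3=1, p4=2, p5=3, p6=3, p7=0)
step 3: fire t4:  (p0=0, p1=0, p2=5, p3=1, p4=2, p5=3, p6=3, p7=0) → (p0=0, p1=0, p2=6, p3=1, p4=2, p5=2, p6=1, p7=0)

(p0=0, p1=0, p2=6, p3=1, p4=2, p5=2, p6=1, p7=0)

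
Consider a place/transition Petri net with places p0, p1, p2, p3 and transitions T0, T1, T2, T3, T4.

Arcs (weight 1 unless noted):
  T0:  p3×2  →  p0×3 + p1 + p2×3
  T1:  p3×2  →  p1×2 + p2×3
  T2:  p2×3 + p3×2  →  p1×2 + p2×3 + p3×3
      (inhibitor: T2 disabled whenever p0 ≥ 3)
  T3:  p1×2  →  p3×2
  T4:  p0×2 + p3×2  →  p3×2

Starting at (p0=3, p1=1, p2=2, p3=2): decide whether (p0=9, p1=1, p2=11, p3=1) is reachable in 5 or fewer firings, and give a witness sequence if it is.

depth 0: 1 marking
depth 1: 4 markings reached so far
depth 2: 8 markings reached so far
depth 3: 13 markings reached so far
depth 4: 20 markings reached so far
depth 5: 33 markings reached so far
target is not among the 33 markings reachable within 5 steps

NO — not reachable within 5 firings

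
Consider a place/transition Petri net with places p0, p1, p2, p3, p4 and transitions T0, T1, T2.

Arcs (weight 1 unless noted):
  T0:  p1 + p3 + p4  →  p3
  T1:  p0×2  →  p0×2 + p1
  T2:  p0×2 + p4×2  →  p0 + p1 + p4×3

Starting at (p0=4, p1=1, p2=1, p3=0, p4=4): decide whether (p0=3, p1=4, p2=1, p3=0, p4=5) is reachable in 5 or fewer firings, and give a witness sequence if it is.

step 1: fire T1:  (p0=4, p1=1, p2=1, p3=0, p4=4) → (p0=4, p1=2, p2=1, p3=0, p4=4)
step 2: fire T1:  (p0=4, p1=2, p2=1, p3=0, p4=4) → (p0=4, p1=3, p2=1, p3=0, p4=4)
step 3: fire T2:  (p0=4, p1=3, p2=1, p3=0, p4=4) → (p0=3, p1=4, p2=1, p3=0, p4=5)

YES — reachable via ⟨T1, T1, T2⟩ (3 firings)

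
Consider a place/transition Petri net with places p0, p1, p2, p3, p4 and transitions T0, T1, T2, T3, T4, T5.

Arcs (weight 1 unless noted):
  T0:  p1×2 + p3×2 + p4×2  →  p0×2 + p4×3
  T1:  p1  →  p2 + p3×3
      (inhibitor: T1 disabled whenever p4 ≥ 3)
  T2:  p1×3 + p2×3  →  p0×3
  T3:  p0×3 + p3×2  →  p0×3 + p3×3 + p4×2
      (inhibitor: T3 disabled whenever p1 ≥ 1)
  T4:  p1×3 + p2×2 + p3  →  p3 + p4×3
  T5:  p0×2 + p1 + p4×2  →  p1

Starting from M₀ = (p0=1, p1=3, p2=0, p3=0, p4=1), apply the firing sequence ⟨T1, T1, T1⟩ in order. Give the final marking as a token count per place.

step 1: fire T1:  (p0=1, p1=3, p2=0, p3=0, p4=1) → (p0=1, p1=2, p2=1, p3=3, p4=1)
step 2: fire T1:  (p0=1, p1=2, p2=1, p3=3, p4=1) → (p0=1, p1=1, p2=2, p3=6, p4=1)
step 3: fire T1:  (p0=1, p1=1, p2=2, p3=6, p4=1) → (p0=1, p1=0, p2=3, p3=9, p4=1)

(p0=1, p1=0, p2=3, p3=9, p4=1)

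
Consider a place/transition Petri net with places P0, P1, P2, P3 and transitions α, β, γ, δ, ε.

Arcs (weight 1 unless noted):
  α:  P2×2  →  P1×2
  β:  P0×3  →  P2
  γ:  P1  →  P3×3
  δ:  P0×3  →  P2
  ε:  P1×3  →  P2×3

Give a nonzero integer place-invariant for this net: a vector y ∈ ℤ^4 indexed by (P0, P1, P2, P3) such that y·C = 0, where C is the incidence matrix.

y = (P0:1, P1:3, P2:3, P3:1)

Incidence matrix C (rows=places, cols=transitions):
        α    β    γ    δ    ε
   P0   0   -3    0   -3    0
   P1   2    0   -1    0   -3
   P2  -2    1    0    1    3
   P3   0    0    3    0    0

Candidate y = [1, 3, 3, 1]; check y·C column-wise:
  col α: 1·0 + 3·2 + 3·-2 + 1·0 = 0
  col β: 1·-3 + 3·0 + 3·1 + 1·0 = 0
  col γ: 1·0 + 3·-1 + 3·0 + 1·3 = 0
  col δ: 1·-3 + 3·0 + 3·1 + 1·0 = 0
  col ε: 1·0 + 3·-3 + 3·3 + 1·0 = 0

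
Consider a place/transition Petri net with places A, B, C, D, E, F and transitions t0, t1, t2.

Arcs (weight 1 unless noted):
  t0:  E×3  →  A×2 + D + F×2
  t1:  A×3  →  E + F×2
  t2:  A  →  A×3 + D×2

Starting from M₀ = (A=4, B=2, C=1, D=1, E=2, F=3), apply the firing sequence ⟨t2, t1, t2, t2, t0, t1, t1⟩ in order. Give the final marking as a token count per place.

step 1: fire t2:  (A=4, B=2, C=1, D=1, E=2, F=3) → (A=6, B=2, C=1, D=3, E=2, F=3)
step 2: fire t1:  (A=6, B=2, C=1, D=3, E=2, F=3) → (A=3, B=2, C=1, D=3, E=3, F=5)
step 3: fire t2:  (A=3, B=2, C=1, D=3, E=3, F=5) → (A=5, B=2, C=1, D=5, E=3, F=5)
step 4: fire t2:  (A=5, B=2, C=1, D=5, E=3, F=5) → (A=7, B=2, C=1, D=7, E=3, F=5)
step 5: fire t0:  (A=7, B=2, C=1, D=7, E=3, F=5) → (A=9, B=2, C=1, D=8, E=0, F=7)
step 6: fire t1:  (A=9, B=2, C=1, D=8, E=0, F=7) → (A=6, B=2, C=1, D=8, E=1, F=9)
step 7: fire t1:  (A=6, B=2, C=1, D=8, E=1, F=9) → (A=3, B=2, C=1, D=8, E=2, F=11)

(A=3, B=2, C=1, D=8, E=2, F=11)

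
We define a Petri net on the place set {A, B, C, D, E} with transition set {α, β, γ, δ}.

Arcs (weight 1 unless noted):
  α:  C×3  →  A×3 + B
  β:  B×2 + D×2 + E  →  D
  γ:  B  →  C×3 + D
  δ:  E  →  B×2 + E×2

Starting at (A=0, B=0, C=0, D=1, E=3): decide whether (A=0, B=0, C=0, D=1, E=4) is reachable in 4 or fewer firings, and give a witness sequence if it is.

NO — not reachable within 4 firings

depth 0: 1 marking
depth 1: 2 markings reached so far
depth 2: 4 markings reached so far
depth 3: 8 markings reached so far
depth 4: 15 markings reached so far
target is not among the 15 markings reachable within 4 steps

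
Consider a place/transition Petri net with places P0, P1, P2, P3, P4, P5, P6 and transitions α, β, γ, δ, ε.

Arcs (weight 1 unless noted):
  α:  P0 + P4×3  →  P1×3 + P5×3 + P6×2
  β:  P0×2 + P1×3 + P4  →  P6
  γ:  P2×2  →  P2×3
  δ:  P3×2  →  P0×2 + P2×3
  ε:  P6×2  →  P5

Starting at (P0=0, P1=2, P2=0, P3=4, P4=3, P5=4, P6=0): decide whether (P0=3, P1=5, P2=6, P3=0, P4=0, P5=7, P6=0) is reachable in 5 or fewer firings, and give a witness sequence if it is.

depth 0: 1 marking
depth 1: 2 markings reached so far
depth 2: 5 markings reached so far
depth 3: 10 markings reached so far
depth 4: 16 markings reached so far
depth 5: 22 markings reached so far
target is not among the 22 markings reachable within 5 steps

NO — not reachable within 5 firings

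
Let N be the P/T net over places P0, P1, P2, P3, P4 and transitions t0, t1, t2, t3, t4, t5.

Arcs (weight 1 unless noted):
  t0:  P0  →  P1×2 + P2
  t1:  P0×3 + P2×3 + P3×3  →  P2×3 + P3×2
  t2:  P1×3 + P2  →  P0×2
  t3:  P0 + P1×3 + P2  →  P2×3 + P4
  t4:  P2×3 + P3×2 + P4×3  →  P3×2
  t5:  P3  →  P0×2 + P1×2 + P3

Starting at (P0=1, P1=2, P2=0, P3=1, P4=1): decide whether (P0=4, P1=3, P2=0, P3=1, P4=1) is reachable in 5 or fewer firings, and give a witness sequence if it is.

step 1: fire t0:  (P0=1, P1=2, P2=0, P3=1, P4=1) → (P0=0, P1=4, P2=1, P3=1, P4=1)
step 2: fire t2:  (P0=0, P1=4, P2=1, P3=1, P4=1) → (P0=2, P1=1, P2=0, P3=1, P4=1)
step 3: fire t5:  (P0=2, P1=1, P2=0, P3=1, P4=1) → (P0=4, P1=3, P2=0, P3=1, P4=1)

YES — reachable via ⟨t0, t2, t5⟩ (3 firings)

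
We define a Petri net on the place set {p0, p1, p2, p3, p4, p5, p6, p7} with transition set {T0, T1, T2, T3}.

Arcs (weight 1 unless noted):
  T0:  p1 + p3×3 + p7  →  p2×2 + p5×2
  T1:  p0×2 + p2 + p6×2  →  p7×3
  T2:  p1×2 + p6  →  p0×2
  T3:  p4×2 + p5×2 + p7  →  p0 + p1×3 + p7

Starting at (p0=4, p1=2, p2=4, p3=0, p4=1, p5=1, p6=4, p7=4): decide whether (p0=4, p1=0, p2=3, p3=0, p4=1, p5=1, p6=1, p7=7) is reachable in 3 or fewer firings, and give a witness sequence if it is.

YES — reachable via ⟨T1, T2⟩ (2 firings)

step 1: fire T1:  (p0=4, p1=2, p2=4, p3=0, p4=1, p5=1, p6=4, p7=4) → (p0=2, p1=2, p2=3, p3=0, p4=1, p5=1, p6=2, p7=7)
step 2: fire T2:  (p0=2, p1=2, p2=3, p3=0, p4=1, p5=1, p6=2, p7=7) → (p0=4, p1=0, p2=3, p3=0, p4=1, p5=1, p6=1, p7=7)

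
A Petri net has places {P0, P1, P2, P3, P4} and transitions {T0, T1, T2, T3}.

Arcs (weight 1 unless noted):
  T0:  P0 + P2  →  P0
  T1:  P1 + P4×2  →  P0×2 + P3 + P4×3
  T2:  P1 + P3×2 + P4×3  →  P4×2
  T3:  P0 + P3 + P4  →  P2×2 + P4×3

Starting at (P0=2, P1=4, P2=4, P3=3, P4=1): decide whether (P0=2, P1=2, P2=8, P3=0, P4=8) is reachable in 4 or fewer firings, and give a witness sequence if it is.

NO — not reachable within 4 firings

depth 0: 1 marking
depth 1: 3 markings reached so far
depth 2: 8 markings reached so far
depth 3: 16 markings reached so far
depth 4: 29 markings reached so far
target is not among the 29 markings reachable within 4 steps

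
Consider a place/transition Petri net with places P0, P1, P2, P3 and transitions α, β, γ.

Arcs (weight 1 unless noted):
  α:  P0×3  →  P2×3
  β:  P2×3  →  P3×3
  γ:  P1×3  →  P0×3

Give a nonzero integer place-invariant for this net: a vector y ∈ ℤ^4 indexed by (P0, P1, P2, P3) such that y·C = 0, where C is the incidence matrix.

y = (P0:1, P1:1, P2:1, P3:1)

Incidence matrix C (rows=places, cols=transitions):
        α    β    γ
   P0  -3    0    3
   P1   0    0   -3
   P2   3   -3    0
   P3   0    3    0

Candidate y = [1, 1, 1, 1]; check y·C column-wise:
  col α: 1·-3 + 1·0 + 1·3 + 1·0 = 0
  col β: 1·0 + 1·0 + 1·-3 + 1·3 = 0
  col γ: 1·3 + 1·-3 + 1·0 + 1·0 = 0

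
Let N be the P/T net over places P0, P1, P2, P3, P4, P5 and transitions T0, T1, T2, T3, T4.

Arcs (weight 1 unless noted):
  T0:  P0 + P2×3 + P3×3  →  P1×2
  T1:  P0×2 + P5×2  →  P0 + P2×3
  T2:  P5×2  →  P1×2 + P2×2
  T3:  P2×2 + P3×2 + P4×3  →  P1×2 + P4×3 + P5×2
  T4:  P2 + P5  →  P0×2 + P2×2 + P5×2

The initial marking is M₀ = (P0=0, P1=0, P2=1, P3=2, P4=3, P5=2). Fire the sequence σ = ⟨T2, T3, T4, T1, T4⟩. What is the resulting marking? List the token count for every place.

(P0=3, P1=4, P2=6, P3=0, P4=3, P5=2)

step 1: fire T2:  (P0=0, P1=0, P2=1, P3=2, P4=3, P5=2) → (P0=0, P1=2, P2=3, P3=2, P4=3, P5=0)
step 2: fire T3:  (P0=0, P1=2, P2=3, P3=2, P4=3, P5=0) → (P0=0, P1=4, P2=1, P3=0, P4=3, P5=2)
step 3: fire T4:  (P0=0, P1=4, P2=1, P3=0, P4=3, P5=2) → (P0=2, P1=4, P2=2, P3=0, P4=3, P5=3)
step 4: fire T1:  (P0=2, P1=4, P2=2, P3=0, P4=3, P5=3) → (P0=1, P1=4, P2=5, P3=0, P4=3, P5=1)
step 5: fire T4:  (P0=1, P1=4, P2=5, P3=0, P4=3, P5=1) → (P0=3, P1=4, P2=6, P3=0, P4=3, P5=2)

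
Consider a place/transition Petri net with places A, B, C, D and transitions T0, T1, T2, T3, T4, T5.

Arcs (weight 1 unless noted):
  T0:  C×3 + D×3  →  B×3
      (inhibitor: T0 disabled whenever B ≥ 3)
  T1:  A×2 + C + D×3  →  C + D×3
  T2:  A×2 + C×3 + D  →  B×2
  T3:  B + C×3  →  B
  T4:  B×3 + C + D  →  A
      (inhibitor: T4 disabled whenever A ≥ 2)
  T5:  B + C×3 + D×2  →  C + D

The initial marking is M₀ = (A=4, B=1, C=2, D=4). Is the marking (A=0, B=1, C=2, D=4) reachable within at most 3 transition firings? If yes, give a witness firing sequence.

YES — reachable via ⟨T1, T1⟩ (2 firings)

step 1: fire T1:  (A=4, B=1, C=2, D=4) → (A=2, B=1, C=2, D=4)
step 2: fire T1:  (A=2, B=1, C=2, D=4) → (A=0, B=1, C=2, D=4)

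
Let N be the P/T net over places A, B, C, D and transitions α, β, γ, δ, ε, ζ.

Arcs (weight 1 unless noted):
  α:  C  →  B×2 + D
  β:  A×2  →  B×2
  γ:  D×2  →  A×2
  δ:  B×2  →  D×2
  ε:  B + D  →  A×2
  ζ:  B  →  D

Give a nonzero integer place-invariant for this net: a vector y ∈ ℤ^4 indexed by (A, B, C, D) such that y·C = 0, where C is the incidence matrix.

Incidence matrix C (rows=places, cols=transitions):
        α    β    γ    δ    ε    ζ
    A   0   -2    2    0    2    0
    B   2    2    0   -2   -1   -1
    C  -1    0    0    0    0    0
    D   1    0   -2    2   -1    1

Candidate y = [1, 1, 3, 1]; check y·C column-wise:
  col α: 1·0 + 1·2 + 3·-1 + 1·1 = 0
  col β: 1·-2 + 1·2 + 3·0 + 1·0 = 0
  col γ: 1·2 + 1·0 + 3·0 + 1·-2 = 0
  col δ: 1·0 + 1·-2 + 3·0 + 1·2 = 0
  col ε: 1·2 + 1·-1 + 3·0 + 1·-1 = 0
  col ζ: 1·0 + 1·-1 + 3·0 + 1·1 = 0

y = (A:1, B:1, C:3, D:1)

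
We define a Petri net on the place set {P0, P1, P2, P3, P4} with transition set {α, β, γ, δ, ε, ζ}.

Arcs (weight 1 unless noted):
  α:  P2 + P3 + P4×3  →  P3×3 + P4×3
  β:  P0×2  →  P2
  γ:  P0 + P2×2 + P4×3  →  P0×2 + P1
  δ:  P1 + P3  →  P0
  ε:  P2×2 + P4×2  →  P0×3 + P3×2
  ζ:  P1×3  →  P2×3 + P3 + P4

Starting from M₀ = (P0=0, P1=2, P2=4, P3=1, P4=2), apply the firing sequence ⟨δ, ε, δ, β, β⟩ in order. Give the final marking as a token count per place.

(P0=1, P1=0, P2=4, P3=1, P4=0)

step 1: fire δ:  (P0=0, P1=2, P2=4, P3=1, P4=2) → (P0=1, P1=1, P2=4, P3=0, P4=2)
step 2: fire ε:  (P0=1, P1=1, P2=4, P3=0, P4=2) → (P0=4, P1=1, P2=2, P3=2, P4=0)
step 3: fire δ:  (P0=4, P1=1, P2=2, P3=2, P4=0) → (P0=5, P1=0, P2=2, P3=1, P4=0)
step 4: fire β:  (P0=5, P1=0, P2=2, P3=1, P4=0) → (P0=3, P1=0, P2=3, P3=1, P4=0)
step 5: fire β:  (P0=3, P1=0, P2=3, P3=1, P4=0) → (P0=1, P1=0, P2=4, P3=1, P4=0)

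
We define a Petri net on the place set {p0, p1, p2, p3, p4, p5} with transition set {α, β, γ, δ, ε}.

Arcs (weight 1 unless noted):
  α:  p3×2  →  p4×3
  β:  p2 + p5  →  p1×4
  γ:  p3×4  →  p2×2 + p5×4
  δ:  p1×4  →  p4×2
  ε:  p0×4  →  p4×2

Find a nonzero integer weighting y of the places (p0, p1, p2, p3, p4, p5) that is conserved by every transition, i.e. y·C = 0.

y = (p0:1, p1:1, p2:2, p3:3, p4:2, p5:2)

Incidence matrix C (rows=places, cols=transitions):
        α    β    γ    δ    ε
   p0   0    0    0    0   -4
   p1   0    4    0   -4    0
   p2   0   -1    2    0    0
   p3  -2    0   -4    0    0
   p4   3    0    0    2    2
   p5   0   -1    4    0    0

Candidate y = [1, 1, 2, 3, 2, 2]; check y·C column-wise:
  col α: 1·0 + 1·0 + 2·0 + 3·-2 + 2·3 + 2·0 = 0
  col β: 1·0 + 1·4 + 2·-1 + 3·0 + 2·0 + 2·-1 = 0
  col γ: 1·0 + 1·0 + 2·2 + 3·-4 + 2·0 + 2·4 = 0
  col δ: 1·0 + 1·-4 + 2·0 + 3·0 + 2·2 + 2·0 = 0
  col ε: 1·-4 + 1·0 + 2·0 + 3·0 + 2·2 + 2·0 = 0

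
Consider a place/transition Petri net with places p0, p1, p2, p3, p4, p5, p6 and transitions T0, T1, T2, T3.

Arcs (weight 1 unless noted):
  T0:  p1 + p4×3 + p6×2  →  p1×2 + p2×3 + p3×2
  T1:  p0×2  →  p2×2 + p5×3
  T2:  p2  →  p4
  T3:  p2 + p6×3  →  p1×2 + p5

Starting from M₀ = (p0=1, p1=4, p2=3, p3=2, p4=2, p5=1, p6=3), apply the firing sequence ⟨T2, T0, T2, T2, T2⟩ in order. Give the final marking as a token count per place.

step 1: fire T2:  (p0=1, p1=4, p2=3, p3=2, p4=2, p5=1, p6=3) → (p0=1, p1=4, p2=2, p3=2, p4=3, p5=1, p6=3)
step 2: fire T0:  (p0=1, p1=4, p2=2, p3=2, p4=3, p5=1, p6=3) → (p0=1, p1=5, p2=5, p3=4, p4=0, p5=1, p6=1)
step 3: fire T2:  (p0=1, p1=5, p2=5, p3=4, p4=0, p5=1, p6=1) → (p0=1, p1=5, p2=4, p3=4, p4=1, p5=1, p6=1)
step 4: fire T2:  (p0=1, p1=5, p2=4, p3=4, p4=1, p5=1, p6=1) → (p0=1, p1=5, p2=3, p3=4, p4=2, p5=1, p6=1)
step 5: fire T2:  (p0=1, p1=5, p2=3, p3=4, p4=2, p5=1, p6=1) → (p0=1, p1=5, p2=2, p3=4, p4=3, p5=1, p6=1)

(p0=1, p1=5, p2=2, p3=4, p4=3, p5=1, p6=1)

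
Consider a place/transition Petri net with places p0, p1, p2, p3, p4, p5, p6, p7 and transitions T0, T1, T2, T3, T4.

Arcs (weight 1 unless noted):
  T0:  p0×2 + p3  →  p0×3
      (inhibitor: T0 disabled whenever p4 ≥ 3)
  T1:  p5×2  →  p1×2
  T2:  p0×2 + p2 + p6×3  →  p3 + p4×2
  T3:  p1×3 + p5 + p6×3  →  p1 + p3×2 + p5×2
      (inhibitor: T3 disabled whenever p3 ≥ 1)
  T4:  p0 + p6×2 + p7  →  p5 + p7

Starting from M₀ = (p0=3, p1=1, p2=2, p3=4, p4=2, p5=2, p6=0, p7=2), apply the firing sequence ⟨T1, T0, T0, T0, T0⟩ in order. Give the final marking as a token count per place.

(p0=7, p1=3, p2=2, p3=0, p4=2, p5=0, p6=0, p7=2)

step 1: fire T1:  (p0=3, p1=1, p2=2, p3=4, p4=2, p5=2, p6=0, p7=2) → (p0=3, p1=3, p2=2, p3=4, p4=2, p5=0, p6=0, p7=2)
step 2: fire T0:  (p0=3, p1=3, p2=2, p3=4, p4=2, p5=0, p6=0, p7=2) → (p0=4, p1=3, p2=2, p3=3, p4=2, p5=0, p6=0, p7=2)
step 3: fire T0:  (p0=4, p1=3, p2=2, p3=3, p4=2, p5=0, p6=0, p7=2) → (p0=5, p1=3, p2=2, p3=2, p4=2, p5=0, p6=0, p7=2)
step 4: fire T0:  (p0=5, p1=3, p2=2, p3=2, p4=2, p5=0, p6=0, p7=2) → (p0=6, p1=3, p2=2, p3=1, p4=2, p5=0, p6=0, p7=2)
step 5: fire T0:  (p0=6, p1=3, p2=2, p3=1, p4=2, p5=0, p6=0, p7=2) → (p0=7, p1=3, p2=2, p3=0, p4=2, p5=0, p6=0, p7=2)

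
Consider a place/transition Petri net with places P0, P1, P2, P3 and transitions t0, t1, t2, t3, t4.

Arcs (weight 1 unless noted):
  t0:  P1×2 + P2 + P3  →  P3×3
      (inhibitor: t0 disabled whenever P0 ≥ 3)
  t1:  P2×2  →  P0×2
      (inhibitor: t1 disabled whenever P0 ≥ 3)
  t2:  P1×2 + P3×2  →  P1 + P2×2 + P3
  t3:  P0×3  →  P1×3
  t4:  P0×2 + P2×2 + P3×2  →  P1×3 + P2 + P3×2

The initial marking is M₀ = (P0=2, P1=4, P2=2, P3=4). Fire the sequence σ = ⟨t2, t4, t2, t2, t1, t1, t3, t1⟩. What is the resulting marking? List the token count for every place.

(P0=3, P1=7, P2=1, P3=1)

step 1: fire t2:  (P0=2, P1=4, P2=2, P3=4) → (P0=2, P1=3, P2=4, P3=3)
step 2: fire t4:  (P0=2, P1=3, P2=4, P3=3) → (P0=0, P1=6, P2=3, P3=3)
step 3: fire t2:  (P0=0, P1=6, P2=3, P3=3) → (P0=0, P1=5, P2=5, P3=2)
step 4: fire t2:  (P0=0, P1=5, P2=5, P3=2) → (P0=0, P1=4, P2=7, P3=1)
step 5: fire t1:  (P0=0, P1=4, P2=7, P3=1) → (P0=2, P1=4, P2=5, P3=1)
step 6: fire t1:  (P0=2, P1=4, P2=5, P3=1) → (P0=4, P1=4, P2=3, P3=1)
step 7: fire t3:  (P0=4, P1=4, P2=3, P3=1) → (P0=1, P1=7, P2=3, P3=1)
step 8: fire t1:  (P0=1, P1=7, P2=3, P3=1) → (P0=3, P1=7, P2=1, P3=1)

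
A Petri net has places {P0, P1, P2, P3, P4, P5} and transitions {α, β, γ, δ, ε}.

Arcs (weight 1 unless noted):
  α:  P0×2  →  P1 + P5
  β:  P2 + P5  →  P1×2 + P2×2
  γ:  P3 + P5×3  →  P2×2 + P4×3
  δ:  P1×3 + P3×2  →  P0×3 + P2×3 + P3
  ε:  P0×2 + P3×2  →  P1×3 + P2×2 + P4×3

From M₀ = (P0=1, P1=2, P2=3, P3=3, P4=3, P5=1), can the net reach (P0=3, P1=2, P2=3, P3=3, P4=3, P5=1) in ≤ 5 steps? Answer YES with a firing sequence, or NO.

NO — not reachable within 5 firings

depth 0: 1 marking
depth 1: 2 markings reached so far
depth 2: 3 markings reached so far
depth 3: 5 markings reached so far
depth 4: 8 markings reached so far
depth 5: 12 markings reached so far
target is not among the 12 markings reachable within 5 steps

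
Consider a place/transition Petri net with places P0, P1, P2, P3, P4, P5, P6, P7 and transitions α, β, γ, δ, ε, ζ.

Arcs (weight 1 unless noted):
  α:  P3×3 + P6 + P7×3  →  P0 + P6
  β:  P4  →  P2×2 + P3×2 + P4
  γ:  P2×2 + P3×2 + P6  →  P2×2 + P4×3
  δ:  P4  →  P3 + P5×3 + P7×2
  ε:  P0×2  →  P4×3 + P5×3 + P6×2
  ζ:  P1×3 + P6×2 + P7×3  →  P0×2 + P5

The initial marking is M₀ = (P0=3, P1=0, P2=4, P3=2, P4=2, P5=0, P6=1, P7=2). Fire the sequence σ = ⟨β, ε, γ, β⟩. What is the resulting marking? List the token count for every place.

(P0=1, P1=0, P2=8, P3=4, P4=8, P5=3, P6=2, P7=2)

step 1: fire β:  (P0=3, P1=0, P2=4, P3=2, P4=2, P5=0, P6=1, P7=2) → (P0=3, P1=0, P2=6, P3=4, P4=2, P5=0, P6=1, P7=2)
step 2: fire ε:  (P0=3, P1=0, P2=6, P3=4, P4=2, P5=0, P6=1, P7=2) → (P0=1, P1=0, P2=6, P3=4, P4=5, P5=3, P6=3, P7=2)
step 3: fire γ:  (P0=1, P1=0, P2=6, P3=4, P4=5, P5=3, P6=3, P7=2) → (P0=1, P1=0, P2=6, P3=2, P4=8, P5=3, P6=2, P7=2)
step 4: fire β:  (P0=1, P1=0, P2=6, P3=2, P4=8, P5=3, P6=2, P7=2) → (P0=1, P1=0, P2=8, P3=4, P4=8, P5=3, P6=2, P7=2)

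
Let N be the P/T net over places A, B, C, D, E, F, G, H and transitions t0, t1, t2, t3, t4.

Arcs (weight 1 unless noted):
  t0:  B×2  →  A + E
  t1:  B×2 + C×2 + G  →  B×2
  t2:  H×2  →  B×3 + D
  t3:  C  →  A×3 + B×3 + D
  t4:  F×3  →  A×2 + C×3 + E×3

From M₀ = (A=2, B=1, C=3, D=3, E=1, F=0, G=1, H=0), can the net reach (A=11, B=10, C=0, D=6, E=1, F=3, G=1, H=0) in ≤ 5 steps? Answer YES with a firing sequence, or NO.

NO — not reachable within 5 firings

depth 0: 1 marking
depth 1: 2 markings reached so far
depth 2: 5 markings reached so far
depth 3: 9 markings reached so far
depth 4: 12 markings reached so far
depth 5: 14 markings reached so far
target is not among the 14 markings reachable within 5 steps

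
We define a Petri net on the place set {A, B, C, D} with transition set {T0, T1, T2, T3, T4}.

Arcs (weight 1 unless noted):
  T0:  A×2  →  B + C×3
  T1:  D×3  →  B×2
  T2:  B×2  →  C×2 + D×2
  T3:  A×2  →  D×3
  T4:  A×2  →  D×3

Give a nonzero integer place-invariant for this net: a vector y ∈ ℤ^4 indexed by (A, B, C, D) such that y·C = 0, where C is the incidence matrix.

y = (A:3, B:3, C:1, D:2)

Incidence matrix C (rows=places, cols=transitions):
       T0   T1   T2   T3   T4
    A  -2    0    0   -2   -2
    B   1    2   -2    0    0
    C   3    0    2    0    0
    D   0   -3    2    3    3

Candidate y = [3, 3, 1, 2]; check y·C column-wise:
  col T0: 3·-2 + 3·1 + 1·3 + 2·0 = 0
  col T1: 3·0 + 3·2 + 1·0 + 2·-3 = 0
  col T2: 3·0 + 3·-2 + 1·2 + 2·2 = 0
  col T3: 3·-2 + 3·0 + 1·0 + 2·3 = 0
  col T4: 3·-2 + 3·0 + 1·0 + 2·3 = 0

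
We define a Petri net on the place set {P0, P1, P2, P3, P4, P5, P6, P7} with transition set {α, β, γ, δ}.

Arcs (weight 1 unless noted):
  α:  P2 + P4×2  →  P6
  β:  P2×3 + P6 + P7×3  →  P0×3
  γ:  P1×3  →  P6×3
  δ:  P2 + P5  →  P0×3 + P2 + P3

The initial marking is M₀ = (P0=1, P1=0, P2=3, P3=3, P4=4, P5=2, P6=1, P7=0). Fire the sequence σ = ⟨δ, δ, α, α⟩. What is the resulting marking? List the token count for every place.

step 1: fire δ:  (P0=1, P1=0, P2=3, P3=3, P4=4, P5=2, P6=1, P7=0) → (P0=4, P1=0, P2=3, P3=4, P4=4, P5=1, P6=1, P7=0)
step 2: fire δ:  (P0=4, P1=0, P2=3, P3=4, P4=4, P5=1, P6=1, P7=0) → (P0=7, P1=0, P2=3, P3=5, P4=4, P5=0, P6=1, P7=0)
step 3: fire α:  (P0=7, P1=0, P2=3, P3=5, P4=4, P5=0, P6=1, P7=0) → (P0=7, P1=0, P2=2, P3=5, P4=2, P5=0, P6=2, P7=0)
step 4: fire α:  (P0=7, P1=0, P2=2, P3=5, P4=2, P5=0, P6=2, P7=0) → (P0=7, P1=0, P2=1, P3=5, P4=0, P5=0, P6=3, P7=0)

(P0=7, P1=0, P2=1, P3=5, P4=0, P5=0, P6=3, P7=0)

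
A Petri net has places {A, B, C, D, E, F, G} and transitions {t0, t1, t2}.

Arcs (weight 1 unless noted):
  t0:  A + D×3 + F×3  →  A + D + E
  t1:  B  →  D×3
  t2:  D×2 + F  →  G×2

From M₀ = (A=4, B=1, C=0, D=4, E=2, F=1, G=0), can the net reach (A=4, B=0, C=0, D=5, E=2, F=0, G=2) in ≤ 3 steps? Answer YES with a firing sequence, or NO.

step 1: fire t1:  (A=4, B=1, C=0, D=4, E=2, F=1, G=0) → (A=4, B=0, C=0, D=7, E=2, F=1, G=0)
step 2: fire t2:  (A=4, B=0, C=0, D=7, E=2, F=1, G=0) → (A=4, B=0, C=0, D=5, E=2, F=0, G=2)

YES — reachable via ⟨t1, t2⟩ (2 firings)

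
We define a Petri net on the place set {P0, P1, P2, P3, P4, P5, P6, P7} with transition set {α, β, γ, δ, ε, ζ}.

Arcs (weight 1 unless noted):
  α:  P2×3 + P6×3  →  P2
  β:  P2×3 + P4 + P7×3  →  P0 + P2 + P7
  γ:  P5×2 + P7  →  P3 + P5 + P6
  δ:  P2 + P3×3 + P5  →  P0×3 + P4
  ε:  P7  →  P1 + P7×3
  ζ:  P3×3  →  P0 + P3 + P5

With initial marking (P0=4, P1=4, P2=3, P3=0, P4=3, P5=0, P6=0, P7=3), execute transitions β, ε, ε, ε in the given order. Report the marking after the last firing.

(P0=5, P1=7, P2=1, P3=0, P4=2, P5=0, P6=0, P7=7)

step 1: fire β:  (P0=4, P1=4, P2=3, P3=0, P4=3, P5=0, P6=0, P7=3) → (P0=5, P1=4, P2=1, P3=0, P4=2, P5=0, P6=0, P7=1)
step 2: fire ε:  (P0=5, P1=4, P2=1, P3=0, P4=2, P5=0, P6=0, P7=1) → (P0=5, P1=5, P2=1, P3=0, P4=2, P5=0, P6=0, P7=3)
step 3: fire ε:  (P0=5, P1=5, P2=1, P3=0, P4=2, P5=0, P6=0, P7=3) → (P0=5, P1=6, P2=1, P3=0, P4=2, P5=0, P6=0, P7=5)
step 4: fire ε:  (P0=5, P1=6, P2=1, P3=0, P4=2, P5=0, P6=0, P7=5) → (P0=5, P1=7, P2=1, P3=0, P4=2, P5=0, P6=0, P7=7)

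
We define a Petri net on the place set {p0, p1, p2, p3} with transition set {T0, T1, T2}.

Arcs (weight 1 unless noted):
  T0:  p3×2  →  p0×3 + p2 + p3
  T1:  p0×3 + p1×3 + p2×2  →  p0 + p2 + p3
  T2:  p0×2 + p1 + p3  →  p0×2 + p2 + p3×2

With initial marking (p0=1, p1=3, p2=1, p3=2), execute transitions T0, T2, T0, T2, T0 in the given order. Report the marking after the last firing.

step 1: fire T0:  (p0=1, p1=3, p2=1, p3=2) → (p0=4, p1=3, p2=2, p3=1)
step 2: fire T2:  (p0=4, p1=3, p2=2, p3=1) → (p0=4, p1=2, p2=3, p3=2)
step 3: fire T0:  (p0=4, p1=2, p2=3, p3=2) → (p0=7, p1=2, p2=4, p3=1)
step 4: fire T2:  (p0=7, p1=2, p2=4, p3=1) → (p0=7, p1=1, p2=5, p3=2)
step 5: fire T0:  (p0=7, p1=1, p2=5, p3=2) → (p0=10, p1=1, p2=6, p3=1)

(p0=10, p1=1, p2=6, p3=1)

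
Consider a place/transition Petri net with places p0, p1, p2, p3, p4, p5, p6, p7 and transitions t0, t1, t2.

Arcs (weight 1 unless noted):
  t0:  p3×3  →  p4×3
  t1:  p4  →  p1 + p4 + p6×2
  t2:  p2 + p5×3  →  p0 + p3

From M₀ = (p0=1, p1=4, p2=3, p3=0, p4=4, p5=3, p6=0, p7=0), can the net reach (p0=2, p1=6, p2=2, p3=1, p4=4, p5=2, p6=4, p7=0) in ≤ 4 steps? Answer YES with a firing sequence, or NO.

depth 0: 1 marking
depth 1: 3 markings reached so far
depth 2: 5 markings reached so far
depth 3: 7 markings reached so far
depth 4: 9 markings reached so far
target is not among the 9 markings reachable within 4 steps

NO — not reachable within 4 firings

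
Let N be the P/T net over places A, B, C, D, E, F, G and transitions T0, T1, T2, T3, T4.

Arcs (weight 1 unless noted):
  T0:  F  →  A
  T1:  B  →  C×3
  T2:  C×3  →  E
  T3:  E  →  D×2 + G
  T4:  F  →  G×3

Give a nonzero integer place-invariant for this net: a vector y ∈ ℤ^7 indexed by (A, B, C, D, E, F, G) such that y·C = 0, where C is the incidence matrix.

y = (A:0, B:6, C:2, D:3, E:6, F:0, G:0)

Incidence matrix C (rows=places, cols=transitions):
       T0   T1   T2   T3   T4
    A   1    0    0    0    0
    B   0   -1    0    0    0
    C   0    3   -3    0    0
    D   0    0    0    2    0
    E   0    0    1   -1    0
    F  -1    0    0    0   -1
    G   0    0    0    1    3

Candidate y = [0, 6, 2, 3, 6, 0, 0]; check y·C column-wise:
  col T0: 0·1 + 6·0 + 2·0 + 3·0 + 6·0 + 0·-1 = 0
  col T1: 6·-1 + 2·3 + 3·0 + 6·0 = 0
  col T2: 6·0 + 2·-3 + 3·0 + 6·1 = 0
  col T3: 6·0 + 2·0 + 3·2 + 6·-1 + 0·1 = 0
  col T4: 6·0 + 2·0 + 3·0 + 6·0 + 0·-1 + 0·3 = 0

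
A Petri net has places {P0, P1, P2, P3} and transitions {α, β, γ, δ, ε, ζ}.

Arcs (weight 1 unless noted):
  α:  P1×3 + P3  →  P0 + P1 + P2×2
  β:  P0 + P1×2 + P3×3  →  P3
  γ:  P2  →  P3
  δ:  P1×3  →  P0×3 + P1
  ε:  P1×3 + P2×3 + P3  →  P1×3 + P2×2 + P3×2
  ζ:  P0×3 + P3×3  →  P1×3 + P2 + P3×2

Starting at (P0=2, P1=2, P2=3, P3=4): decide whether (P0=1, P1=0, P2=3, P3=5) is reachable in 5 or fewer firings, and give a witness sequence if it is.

depth 0: 1 marking
depth 1: 3 markings reached so far
depth 2: 5 markings reached so far
depth 3: 7 markings reached so far
depth 4: 8 markings reached so far
depth 5: 8 markings reached so far
(frontier empty at depth 5; search complete)
target is not among the 8 markings reachable within 5 steps

NO — not reachable within 5 firings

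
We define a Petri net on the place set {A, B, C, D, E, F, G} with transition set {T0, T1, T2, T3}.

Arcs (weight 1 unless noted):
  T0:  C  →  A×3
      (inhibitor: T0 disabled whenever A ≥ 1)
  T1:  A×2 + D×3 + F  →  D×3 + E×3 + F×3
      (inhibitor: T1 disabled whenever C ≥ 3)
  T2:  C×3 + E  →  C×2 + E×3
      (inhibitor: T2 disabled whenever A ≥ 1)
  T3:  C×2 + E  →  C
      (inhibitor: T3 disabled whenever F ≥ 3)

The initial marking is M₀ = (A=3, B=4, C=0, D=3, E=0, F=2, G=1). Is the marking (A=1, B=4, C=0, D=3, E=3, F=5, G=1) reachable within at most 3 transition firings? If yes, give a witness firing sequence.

depth 0: 1 marking
depth 1: 2 markings reached so far
depth 2: 2 markings reached so far
(frontier empty at depth 2; search complete)
target is not among the 2 markings reachable within 3 steps

NO — not reachable within 3 firings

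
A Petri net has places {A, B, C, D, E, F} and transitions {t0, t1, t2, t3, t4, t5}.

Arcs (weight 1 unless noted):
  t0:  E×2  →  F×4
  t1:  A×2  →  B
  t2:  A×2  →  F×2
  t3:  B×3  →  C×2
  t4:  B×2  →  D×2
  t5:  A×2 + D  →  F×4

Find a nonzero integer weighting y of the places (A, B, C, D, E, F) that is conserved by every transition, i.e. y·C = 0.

Incidence matrix C (rows=places, cols=transitions):
       t0   t1   t2   t3   t4   t5
    A   0   -2   -2    0    0   -2
    B   0    1    0   -3   -2    0
    C   0    0    0    2    0    0
    D   0    0    0    0    2   -1
    E  -2    0    0    0    0    0
    F   4    0    2    0    0    4

Candidate y = [1, 2, 3, 2, 2, 1]; check y·C column-wise:
  col t0: 1·0 + 2·0 + 3·0 + 2·0 + 2·-2 + 1·4 = 0
  col t1: 1·-2 + 2·1 + 3·0 + 2·0 + 2·0 + 1·0 = 0
  col t2: 1·-2 + 2·0 + 3·0 + 2·0 + 2·0 + 1·2 = 0
  col t3: 1·0 + 2·-3 + 3·2 + 2·0 + 2·0 + 1·0 = 0
  col t4: 1·0 + 2·-2 + 3·0 + 2·2 + 2·0 + 1·0 = 0
  col t5: 1·-2 + 2·0 + 3·0 + 2·-1 + 2·0 + 1·4 = 0

y = (A:1, B:2, C:3, D:2, E:2, F:1)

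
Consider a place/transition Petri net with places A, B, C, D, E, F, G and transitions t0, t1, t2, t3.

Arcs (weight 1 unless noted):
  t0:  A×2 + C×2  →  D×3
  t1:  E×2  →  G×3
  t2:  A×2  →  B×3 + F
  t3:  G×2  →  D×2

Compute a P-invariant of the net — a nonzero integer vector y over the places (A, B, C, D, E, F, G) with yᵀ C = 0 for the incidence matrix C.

Incidence matrix C (rows=places, cols=transitions):
       t0   t1   t2   t3
    A  -2    0   -2    0
    B   0    0    3    0
    C  -2    0    0    0
    D   3    0    0    2
    E   0   -2    0    0
    F   0    0    1    0
    G   0    3    0   -2

Candidate y = [3, 2, -3, 0, 0, 0, 0]; check y·C column-wise:
  col t0: 3·-2 + 2·0 + -3·-2 + 0·3 = 0
  col t1: 3·0 + 2·0 + -3·0 + 0·-2 + 0·3 = 0
  col t2: 3·-2 + 2·3 + -3·0 + 0·1 = 0
  col t3: 3·0 + 2·0 + -3·0 + 0·2 + 0·-2 = 0

y = (A:3, B:2, C:-3, D:0, E:0, F:0, G:0)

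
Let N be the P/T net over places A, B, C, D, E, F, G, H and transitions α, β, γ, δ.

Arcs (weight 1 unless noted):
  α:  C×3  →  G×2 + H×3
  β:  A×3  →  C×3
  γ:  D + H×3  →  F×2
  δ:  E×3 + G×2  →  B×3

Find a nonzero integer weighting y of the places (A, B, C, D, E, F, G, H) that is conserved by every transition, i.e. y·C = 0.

Incidence matrix C (rows=places, cols=transitions):
        α    β    γ    δ
    A   0   -3    0    0
    B   0    0    0    3
    C  -3    3    0    0
    D   0    0   -1    0
    E   0    0    0   -3
    F   0    0    2    0
    G   2    0    0   -2
    H   3    0   -3    0

Candidate y = [0, 1, 0, 0, 1, 0, 0, 0]; check y·C column-wise:
  col α: 1·0 + 0·-3 + 1·0 + 0·2 + 0·3 = 0
  col β: 0·-3 + 1·0 + 0·3 + 1·0 = 0
  col γ: 1·0 + 0·-1 + 1·0 + 0·2 + 0·-3 = 0
  col δ: 1·3 + 1·-3 + 0·-2 = 0

y = (A:0, B:1, C:0, D:0, E:1, F:0, G:0, H:0)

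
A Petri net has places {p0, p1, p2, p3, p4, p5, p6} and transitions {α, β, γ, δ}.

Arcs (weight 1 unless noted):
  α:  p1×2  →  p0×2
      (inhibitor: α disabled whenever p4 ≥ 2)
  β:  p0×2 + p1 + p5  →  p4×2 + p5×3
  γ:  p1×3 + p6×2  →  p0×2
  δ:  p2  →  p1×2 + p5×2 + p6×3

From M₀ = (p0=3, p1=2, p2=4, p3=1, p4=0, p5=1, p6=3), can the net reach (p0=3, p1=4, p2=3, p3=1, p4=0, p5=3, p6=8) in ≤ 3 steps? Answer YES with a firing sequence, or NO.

depth 0: 1 marking
depth 1: 4 markings reached so far
depth 2: 8 markings reached so far
depth 3: 15 markings reached so far
target is not among the 15 markings reachable within 3 steps

NO — not reachable within 3 firings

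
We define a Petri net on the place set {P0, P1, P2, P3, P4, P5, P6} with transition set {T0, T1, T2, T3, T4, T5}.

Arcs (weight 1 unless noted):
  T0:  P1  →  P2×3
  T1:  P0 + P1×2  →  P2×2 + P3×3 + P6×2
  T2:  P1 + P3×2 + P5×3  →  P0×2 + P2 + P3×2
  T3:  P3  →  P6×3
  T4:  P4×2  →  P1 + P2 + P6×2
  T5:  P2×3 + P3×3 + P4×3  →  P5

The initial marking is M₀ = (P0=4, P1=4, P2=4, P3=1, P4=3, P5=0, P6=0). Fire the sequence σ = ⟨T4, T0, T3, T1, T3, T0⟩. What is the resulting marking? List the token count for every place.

(P0=3, P1=1, P2=13, P3=2, P4=1, P5=0, P6=10)

step 1: fire T4:  (P0=4, P1=4, P2=4, P3=1, P4=3, P5=0, P6=0) → (P0=4, P1=5, P2=5, P3=1, P4=1, P5=0, P6=2)
step 2: fire T0:  (P0=4, P1=5, P2=5, P3=1, P4=1, P5=0, P6=2) → (P0=4, P1=4, P2=8, P3=1, P4=1, P5=0, P6=2)
step 3: fire T3:  (P0=4, P1=4, P2=8, P3=1, P4=1, P5=0, P6=2) → (P0=4, P1=4, P2=8, P3=0, P4=1, P5=0, P6=5)
step 4: fire T1:  (P0=4, P1=4, P2=8, P3=0, P4=1, P5=0, P6=5) → (P0=3, P1=2, P2=10, P3=3, P4=1, P5=0, P6=7)
step 5: fire T3:  (P0=3, P1=2, P2=10, P3=3, P4=1, P5=0, P6=7) → (P0=3, P1=2, P2=10, P3=2, P4=1, P5=0, P6=10)
step 6: fire T0:  (P0=3, P1=2, P2=10, P3=2, P4=1, P5=0, P6=10) → (P0=3, P1=1, P2=13, P3=2, P4=1, P5=0, P6=10)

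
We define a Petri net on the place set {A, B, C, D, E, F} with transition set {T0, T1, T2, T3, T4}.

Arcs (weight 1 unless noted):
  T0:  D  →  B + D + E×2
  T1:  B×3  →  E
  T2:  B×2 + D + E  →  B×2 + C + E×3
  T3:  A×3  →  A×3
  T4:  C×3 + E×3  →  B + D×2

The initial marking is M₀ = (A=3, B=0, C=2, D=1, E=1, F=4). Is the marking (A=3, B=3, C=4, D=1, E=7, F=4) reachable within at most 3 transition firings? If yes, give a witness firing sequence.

NO — not reachable within 3 firings

depth 0: 1 marking
depth 1: 2 markings reached so far
depth 2: 3 markings reached so far
depth 3: 5 markings reached so far
target is not among the 5 markings reachable within 3 steps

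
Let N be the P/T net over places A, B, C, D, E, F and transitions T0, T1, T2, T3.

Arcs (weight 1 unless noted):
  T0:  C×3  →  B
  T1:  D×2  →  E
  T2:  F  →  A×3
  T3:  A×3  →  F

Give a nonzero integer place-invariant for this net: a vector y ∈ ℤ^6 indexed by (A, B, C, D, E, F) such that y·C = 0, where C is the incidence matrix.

Incidence matrix C (rows=places, cols=transitions):
       T0   T1   T2   T3
    A   0    0    3   -3
    B   1    0    0    0
    C  -3    0    0    0
    D   0   -2    0    0
    E   0    1    0    0
    F   0    0   -1    1

Candidate y = [0, 3, 1, 0, 0, 0]; check y·C column-wise:
  col T0: 3·1 + 1·-3 = 0
  col T1: 3·0 + 1·0 + 0·-2 + 0·1 = 0
  col T2: 0·3 + 3·0 + 1·0 + 0·-1 = 0
  col T3: 0·-3 + 3·0 + 1·0 + 0·1 = 0

y = (A:0, B:3, C:1, D:0, E:0, F:0)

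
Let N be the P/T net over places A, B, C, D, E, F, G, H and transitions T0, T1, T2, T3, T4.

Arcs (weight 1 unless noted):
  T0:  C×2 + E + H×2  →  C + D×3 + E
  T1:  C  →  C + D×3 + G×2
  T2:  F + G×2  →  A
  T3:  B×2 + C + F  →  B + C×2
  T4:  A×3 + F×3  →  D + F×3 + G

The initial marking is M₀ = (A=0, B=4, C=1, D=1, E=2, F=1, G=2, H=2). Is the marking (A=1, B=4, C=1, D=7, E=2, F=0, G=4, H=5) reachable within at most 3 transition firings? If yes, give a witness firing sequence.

NO — not reachable within 3 firings

depth 0: 1 marking
depth 1: 4 markings reached so far
depth 2: 8 markings reached so far
depth 3: 12 markings reached so far
target is not among the 12 markings reachable within 3 steps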